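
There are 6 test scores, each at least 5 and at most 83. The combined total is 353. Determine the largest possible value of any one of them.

To make one score as large as possible, make the other 5 as small as possible.
The other 5 contribute at least 5 × 5 = 25, leaving at most 353 − 25 = 328.
But each score is capped at 83, so the maximum is 83.
Achievable: one at 83 and the other 5 totalling 270, which fits since 5 × 5 ≤ 270 ≤ 5 × 83.

83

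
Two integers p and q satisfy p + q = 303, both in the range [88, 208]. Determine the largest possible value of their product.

For a fixed sum, the product pq is largest when p and q are as close as possible.
Taking p = 151 and q = 152 (both in [88, 208]) gives pq = 22952.

22952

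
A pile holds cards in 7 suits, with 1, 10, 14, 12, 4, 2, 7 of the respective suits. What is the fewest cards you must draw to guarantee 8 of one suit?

In the worst case you take as many as possible of each suit without reaching 8: 1 + 7 + 7 + 7 + 4 + 2 + 7 = 35.
The next one must give 8 of some suit, so 35 + 1 = 36.

36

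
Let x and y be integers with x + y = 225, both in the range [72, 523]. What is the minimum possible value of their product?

xy = x(225 − x) is concave in x, so over [72, 153] it is minimized at an endpoint.
At the endpoint x = 72, y = 225 − 72 = 153, so xy = 72 × 153 = 11016.

11016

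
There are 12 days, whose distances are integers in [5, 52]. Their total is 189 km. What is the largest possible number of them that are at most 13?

Suppose k of them are at most 13. Those contribute at most 13 each and the rest at most 52 each.
So the total is at most 13k + 52(12 − k) = 624 − 39k. This must still be ≥ 189, so k ≤ 11.
k = 11 is achieved by 11 values at 13 and 1 at 52, total 195; lower one of the 52's by 6 (still > 13) to reach 189.

11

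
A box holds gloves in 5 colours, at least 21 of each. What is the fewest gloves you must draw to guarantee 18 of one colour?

In the worst case you draw 17 of each of the 5 colours: 5 × 17 = 85.
One more forces 18 of some colour, so 85 + 1 = 86.

86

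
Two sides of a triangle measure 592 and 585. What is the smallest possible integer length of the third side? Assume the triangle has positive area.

The third side must exceed |592 − 585| = 7.
The smallest integer above 7 is 8.

8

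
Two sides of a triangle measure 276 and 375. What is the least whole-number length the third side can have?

The third side must exceed |276 − 375| = 99.
The smallest integer above 99 is 100.

100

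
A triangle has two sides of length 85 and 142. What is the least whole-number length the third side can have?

58

The third side must exceed |85 − 142| = 57.
The smallest integer above 57 is 58.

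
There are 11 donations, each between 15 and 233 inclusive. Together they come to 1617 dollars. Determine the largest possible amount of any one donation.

233

To make one donation as large as possible, make the other 10 as small as possible.
The other 10 contribute at least 10 × 15 = 150, leaving at most 1617 − 150 = 1467.
But each donation is capped at 233, so the maximum is 233.
Achievable: one at 233 and the other 10 totalling 1384, which fits since 10 × 15 ≤ 1384 ≤ 10 × 233.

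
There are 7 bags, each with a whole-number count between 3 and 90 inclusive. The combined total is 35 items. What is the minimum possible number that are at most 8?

5

If only k of them are at most 8, the other 7 − k are at least 9, so the total is at least (7 − k)·9 + k·3.
This is ≤ 35, so (7 − k)·9 + 3k ≤ 35, which gives k ≥ 5.
Exactly 5 works: 5 values at 3 and 2 at 9 total 33; raise one of the low values by 2 (still ≤ 8) to hit 35.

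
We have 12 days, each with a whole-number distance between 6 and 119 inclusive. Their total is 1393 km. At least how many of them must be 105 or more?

10

Each value short of 105 is at most 104, costing at least 119 − 104 = 15 against the maximum total of 1428.
We can afford to lose at most 1428 − 1393 = 35, so at most ⌊35/15⌋ = 2 fall short, and at least 10 are ≥ 105.
Exactly 10 works: 10 values at 119 and 2 at 104 total 1398; lower one of the high values by 5 (still ≥ 105) to hit 1393.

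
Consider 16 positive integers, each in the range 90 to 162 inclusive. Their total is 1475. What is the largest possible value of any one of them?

To make one integer as large as possible, make the other 15 as small as possible.
The other 15 contribute at least 15 × 90 = 1350, leaving at most 1475 − 1350 = 125.
Since 125 ≤ 162, this is achievable: one at 125 and 15 at 90.

125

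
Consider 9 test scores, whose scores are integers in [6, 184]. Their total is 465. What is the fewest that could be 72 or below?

3

If only k of them are at most 72, the other 9 − k are at least 73, so the total is at least (9 − k)·73 + k·6.
This is ≤ 465, so (9 − k)·73 + 6k ≤ 465, which gives k ≥ 3.
Exactly 3 works: 3 values at 6 and 6 at 73 total 456; raise one of the low values by 9 (still ≤ 72) to hit 465.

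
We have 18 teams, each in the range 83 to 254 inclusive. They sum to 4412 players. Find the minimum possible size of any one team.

94

Minimizing one value means maximizing the remaining 17.
The other 17 contribute at most 17 × 254 = 4318, leaving at least 4412 − 4318 = 94.
Since 94 ≥ 83, this is achievable: one at 94 and 17 at 254.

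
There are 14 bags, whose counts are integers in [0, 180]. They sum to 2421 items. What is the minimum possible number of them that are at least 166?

Each value short of 166 is at most 165, costing at least 180 − 165 = 15 against the maximum total of 2520.
We can afford to lose at most 2520 − 2421 = 99, so at most ⌊99/15⌋ = 6 fall short, and at least 8 are ≥ 166.
Exactly 8 works: 8 values at 180 and 6 at 165 total 2430; lower one of the high values by 9 (still ≥ 166) to hit 2421.

8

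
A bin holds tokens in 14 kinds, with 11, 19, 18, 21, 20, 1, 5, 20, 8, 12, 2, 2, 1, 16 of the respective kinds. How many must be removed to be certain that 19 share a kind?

149

In the worst case you take as many as possible of each kind without reaching 19: 11 + 18 + 18 + 18 + 18 + 1 + 5 + 18 + 8 + 12 + 2 + 2 + 1 + 16 = 148.
The next one must give 19 of some kind, so 148 + 1 = 149.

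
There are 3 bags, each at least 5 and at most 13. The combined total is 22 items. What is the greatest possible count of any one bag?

12

Maximizing one value means minimizing the remaining 2.
The other 2 contribute at least 2 × 5 = 10, leaving at most 22 − 10 = 12.
Since 12 ≤ 13, this is achievable: one at 12 and 2 at 5.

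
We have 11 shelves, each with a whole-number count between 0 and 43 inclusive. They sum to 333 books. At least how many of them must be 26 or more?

4

Each value short of 26 is at most 25, costing at least 43 − 25 = 18 against the maximum total of 473.
We can afford to lose at most 473 − 333 = 140, so at most ⌊140/18⌋ = 7 fall short, and at least 4 are ≥ 26.
Exactly 4 works: 4 values at 43 and 7 at 25 total 347; lower one of the high values by 14 (still ≥ 26) to hit 333.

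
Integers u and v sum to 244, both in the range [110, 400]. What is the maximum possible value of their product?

14884

With u + v fixed, uv peaks when the two are closest together.
Taking u = 122 and v = 122 (both in [110, 400]) gives uv = 14884.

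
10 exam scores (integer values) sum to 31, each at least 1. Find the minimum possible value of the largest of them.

Some value must be at least ⌈31/10⌉ = 4, since 10 × 3 = 30 < 31.
Achievable: 1 of them at 4 and 9 at 3 total 31.

4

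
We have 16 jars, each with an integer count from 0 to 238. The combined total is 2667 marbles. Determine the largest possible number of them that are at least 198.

With k values at 198 or above and the rest at least 0, the sum is at least 0 + 198k.
Since the sum is 2667, we need 198k ≤ 2667, i.e. k ≤ 13.
k = 13 is achieved by 13 values at 198 and 3 at 0, total 2574; add 93 to one value (staying below 198) to reach 2667.

13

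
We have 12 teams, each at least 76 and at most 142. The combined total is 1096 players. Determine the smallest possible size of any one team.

To make one team as small as possible, make the other 11 as large as possible.
The other 11 can take up 11 × 142 = 1562 ≥ 1096 − 76, so one team can sit at its floor of 76.
Achievable: one at 76 and the other 11 totalling 1020, which fits since 11 × 76 ≤ 1020 ≤ 11 × 142.

76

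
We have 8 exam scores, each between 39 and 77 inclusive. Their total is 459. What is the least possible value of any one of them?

39

To make one score as small as possible, make the other 7 as large as possible.
The other 7 can take up 7 × 77 = 539 ≥ 459 − 39, so one score can sit at its floor of 39.
Achievable: one at 39 and the other 7 totalling 420, which fits since 7 × 39 ≤ 420 ≤ 7 × 77.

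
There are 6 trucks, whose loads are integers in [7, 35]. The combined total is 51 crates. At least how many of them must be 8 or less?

Let j be the number exceeding 8. Then the total is ≥ 9·j + 7·(6 − j) = 42 + 2j.
So 2j ≤ 9 and j ≤ 4; hence at least 6 − 4 = 2 are ≤ 8.
Exactly 2 works: 2 values at 7 and 4 at 9 total 50; raise one of the low values by 1 (still ≤ 8) to hit 51.

2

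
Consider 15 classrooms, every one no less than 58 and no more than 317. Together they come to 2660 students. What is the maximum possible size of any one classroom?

To make one classroom as large as possible, make the other 14 as small as possible.
The other 14 contribute at least 14 × 58 = 812, leaving at most 2660 − 812 = 1848.
But each classroom is capped at 317, so the maximum is 317.
Achievable: one at 317 and the other 14 totalling 2343, which fits since 14 × 58 ≤ 2343 ≤ 14 × 317.

317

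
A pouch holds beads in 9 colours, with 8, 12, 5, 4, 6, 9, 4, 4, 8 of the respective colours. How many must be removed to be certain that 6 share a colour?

43

In the worst case you take as many as possible of each colour without reaching 6: 5 + 5 + 5 + 4 + 5 + 5 + 4 + 4 + 5 = 42.
The next one must give 6 of some colour, so 42 + 1 = 43.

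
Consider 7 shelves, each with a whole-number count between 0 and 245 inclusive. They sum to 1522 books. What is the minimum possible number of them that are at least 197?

4

Suppose at most 7 − j of them reach 197; then j values are ≤ 196 and the rest ≤ 245.
The total is then ≤ 196·j + 245·(7 − j) = 1715 − 49j. For this to be ≥ 1522 we need j ≤ 3, so at least 7 − 3 = 4 must reach 197.
Exactly 4 works: 4 values at 245 and 3 at 196 total 1568; lower one of the high values by 46 (still ≥ 197) to hit 1522.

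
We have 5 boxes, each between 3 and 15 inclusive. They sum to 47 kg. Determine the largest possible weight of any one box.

15

Maximizing one value means minimizing the remaining 4.
The other 4 contribute at least 4 × 3 = 12, leaving at most 47 − 12 = 35.
But each box is capped at 15, so the maximum is 15.
Achievable: one at 15 and the other 4 totalling 32, which fits since 4 × 3 ≤ 32 ≤ 4 × 15.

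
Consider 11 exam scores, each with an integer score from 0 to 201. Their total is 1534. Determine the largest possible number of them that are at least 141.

If k of the values are ≥ 141, the total is ≥ 141k + 0(11 − k).
Setting 141k + 0(11 − k) ≤ 1534 gives 141k ≤ 1534, so k ≤ 10.
k = 10 is achieved by 10 values at 141 and 1 at 0, total 1410; add 124 to one value (staying below 141) to reach 1534.

10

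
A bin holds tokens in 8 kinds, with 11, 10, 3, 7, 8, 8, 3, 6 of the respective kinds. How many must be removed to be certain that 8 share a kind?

48

In the worst case you take as many as possible of each kind without reaching 8: 7 + 7 + 3 + 7 + 7 + 7 + 3 + 6 = 47.
The next one must give 8 of some kind, so 47 + 1 = 48.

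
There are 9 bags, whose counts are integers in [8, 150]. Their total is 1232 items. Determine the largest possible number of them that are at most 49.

1

Each value at 49 or below falls at least 150 − 49 = 101 short of the ceiling 150.
The ceiling total is 9 × 150 = 1350, and we need 1232, so at most ⌊(1350 − 1232)/101⌋ = 1 can be that low.
k = 1 is achieved by 1 value at 49 and 8 at 150, total 1249; lower one of the 150's by 17 (still > 49) to reach 1232.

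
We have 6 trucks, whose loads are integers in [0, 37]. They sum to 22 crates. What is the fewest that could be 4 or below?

2

Let j be the number exceeding 4. Then the total is ≥ 5·j + 0·(6 − j) = 0 + 5j.
So 5j ≤ 22 and j ≤ 4; hence at least 6 − 4 = 2 are ≤ 4.
Exactly 2 works: 2 values at 0 and 4 at 5 total 20; raise one of the low values by 2 (still ≤ 4) to hit 22.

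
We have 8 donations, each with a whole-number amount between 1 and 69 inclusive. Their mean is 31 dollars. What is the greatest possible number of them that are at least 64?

The total is 8 × 31 = 248.
Suppose k of them are at least 64. Those contribute at least 64 each and the other 8 − k at least 1 each.
So the total is at least 64k + 1(8 − k) = 8 + 63k. This must be ≤ 248, giving k ≤ 3.
k = 3 is achieved by 3 values at 64 and 5 at 1, total 197; add 51 to one value (staying below 64) to reach 248.

3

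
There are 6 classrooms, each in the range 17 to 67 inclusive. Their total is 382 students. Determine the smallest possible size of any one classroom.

47

To make one classroom as small as possible, make the other 5 as large as possible.
The other 5 contribute at most 5 × 67 = 335, leaving at least 382 − 335 = 47.
Since 47 ≥ 17, this is achievable: one at 47 and 5 at 67.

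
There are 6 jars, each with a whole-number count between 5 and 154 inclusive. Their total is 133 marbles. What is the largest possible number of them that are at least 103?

With k values at 103 or above and the rest at least 5, the sum is at least 30 + 98k.
Since the sum is 133, we need 98k ≤ 103, i.e. k ≤ 1.
k = 1 is achieved by 1 value at 103 and 5 at 5, total 128; add 5 to one value (staying below 103) to reach 133.

1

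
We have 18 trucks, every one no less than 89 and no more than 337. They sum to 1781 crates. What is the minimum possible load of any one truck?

89

Minimizing one value means maximizing the remaining 17.
The other 17 can take up 17 × 337 = 5729 ≥ 1781 − 89, so one truck can sit at its floor of 89.
Achievable: one at 89 and the other 17 totalling 1692, which fits since 17 × 89 ≤ 1692 ≤ 17 × 337.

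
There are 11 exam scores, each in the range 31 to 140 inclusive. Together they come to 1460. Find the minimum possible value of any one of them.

To make one score as small as possible, make the other 10 as large as possible.
The other 10 contribute at most 10 × 140 = 1400, leaving at least 1460 − 1400 = 60.
Since 60 ≥ 31, this is achievable: one at 60 and 10 at 140.

60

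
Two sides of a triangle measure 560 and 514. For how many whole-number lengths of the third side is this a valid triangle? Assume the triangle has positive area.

The triangle inequality gives |560 − 514| < c < 560 + 514, i.e. 46 < c < 1074.
So c can be any integer from 47 to 1073: 1027 values.

1027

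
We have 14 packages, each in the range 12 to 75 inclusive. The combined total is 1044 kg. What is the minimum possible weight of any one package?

Minimizing one value means maximizing the remaining 13.
The other 13 contribute at most 13 × 75 = 975, leaving at least 1044 − 975 = 69.
Since 69 ≥ 12, this is achievable: one at 69 and 13 at 75.

69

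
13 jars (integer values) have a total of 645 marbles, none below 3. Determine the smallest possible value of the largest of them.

Some value must be at least ⌈645/13⌉ = 50, since 13 × 49 = 637 < 645.
Achievable: 8 of them at 50 and 5 at 49 total 645.

50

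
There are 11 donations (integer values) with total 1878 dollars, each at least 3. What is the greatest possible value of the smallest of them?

The average is 1878/11 < 171, so some value is ≤ 170.
Taking 3 copies of 170 and 8 copies of 171 gives exactly 1878, so 170 is attained.

170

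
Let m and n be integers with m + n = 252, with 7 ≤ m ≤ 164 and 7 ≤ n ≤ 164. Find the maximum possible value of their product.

15876

With m + n fixed, mn peaks when the two are closest together.
Taking m = 126 and n = 126 (both in [7, 164]) gives mn = 15876.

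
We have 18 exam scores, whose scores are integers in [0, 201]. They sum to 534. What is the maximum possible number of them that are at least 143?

If k of the values are ≥ 143, the total is ≥ 143k + 0(18 − k).
Setting 143k + 0(18 − k) ≤ 534 gives 143k ≤ 534, so k ≤ 3.
k = 3 is achieved by 3 values at 143 and 15 at 0, total 429; add 105 to one value (staying below 143) to reach 534.

3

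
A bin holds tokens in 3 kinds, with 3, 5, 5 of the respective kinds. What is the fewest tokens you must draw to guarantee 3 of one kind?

In the worst case you take as many as possible of each kind without reaching 3: 2 + 2 + 2 = 6.
The next one must give 3 of some kind, so 6 + 1 = 7.

7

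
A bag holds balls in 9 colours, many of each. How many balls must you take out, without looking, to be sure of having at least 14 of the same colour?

118

You could draw 13 of every colour without reaching 14 of any — 117 in all.
One more forces 14 of some colour, so 117 + 1 = 118.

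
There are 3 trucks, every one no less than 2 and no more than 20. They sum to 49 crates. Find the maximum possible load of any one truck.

20

Maximizing one value means minimizing the remaining 2.
The other 2 contribute at least 2 × 2 = 4, leaving at most 49 − 4 = 45.
But each truck is capped at 20, so the maximum is 20.
Achievable: one at 20 and the other 2 totalling 29, which fits since 2 × 2 ≤ 29 ≤ 2 × 20.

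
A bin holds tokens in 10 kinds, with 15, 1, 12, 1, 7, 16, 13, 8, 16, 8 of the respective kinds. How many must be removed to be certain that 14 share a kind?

In the worst case you take as many as possible of each kind without reaching 14: 13 + 1 + 12 + 1 + 7 + 13 + 13 + 8 + 13 + 8 = 89.
The next one must give 14 of some kind, so 89 + 1 = 90.

90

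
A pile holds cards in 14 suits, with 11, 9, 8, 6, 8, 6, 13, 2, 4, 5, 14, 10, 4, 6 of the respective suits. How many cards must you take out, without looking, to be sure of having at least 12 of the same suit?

In the worst case you take as many as possible of each suit without reaching 12: 11 + 9 + 8 + 6 + 8 + 6 + 11 + 2 + 4 + 5 + 11 + 10 + 4 + 6 = 101.
The next one must give 12 of some suit, so 101 + 1 = 102.

102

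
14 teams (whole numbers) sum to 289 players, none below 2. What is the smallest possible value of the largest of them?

If every one of the 14 were at most 20, the total would be at most 14 × 20 = 280 < 289.
Achievable: 9 of them at 21 and 5 at 20 total 289.

21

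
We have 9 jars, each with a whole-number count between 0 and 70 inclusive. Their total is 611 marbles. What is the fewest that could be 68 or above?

3

If only k of them are at least 68, the other 9 − k are at most 67, so the total is at most k·70 + (9 − k)·67.
This must reach 611, so k·70 + (9 − k)·67 ≥ 611, giving k ≥ 3.
Exactly 3 works: 3 values at 70 and 6 at 67 total 612; lower one of the high values by 1 (still ≥ 68) to hit 611.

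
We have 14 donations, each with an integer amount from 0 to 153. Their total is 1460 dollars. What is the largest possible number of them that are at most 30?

Suppose k of them are at most 30. Those contribute at most 30 each and the rest at most 153 each.
So the total is at most 30k + 153(14 − k) = 2142 − 123k. This must still be ≥ 1460, so k ≤ 5.
k = 5 is achieved by 5 values at 30 and 9 at 153, total 1527; lower one of the 153's by 67 (still > 30) to reach 1460.

5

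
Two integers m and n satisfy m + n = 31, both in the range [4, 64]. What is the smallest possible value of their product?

For a fixed sum, mn is smallest when m and n are as far apart as possible.
The extreme feasible split is m = 4, n = 27, giving mn = 108.

108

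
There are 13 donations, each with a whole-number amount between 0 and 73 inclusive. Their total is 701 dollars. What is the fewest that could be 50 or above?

3

Suppose at most 13 − j of them reach 50; then j values are ≤ 49 and the rest ≤ 73.
The total is then ≤ 49·j + 73·(13 − j) = 949 − 24j. For this to be ≥ 701 we need j ≤ 10, so at least 13 − 10 = 3 must reach 50.
Exactly 3 works: 3 values at 73 and 10 at 49 total 709; lower one of the high values by 8 (still ≥ 50) to hit 701.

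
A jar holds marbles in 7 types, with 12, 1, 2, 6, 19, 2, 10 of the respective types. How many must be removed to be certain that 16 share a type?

49

In the worst case you take as many as possible of each type without reaching 16: 12 + 1 + 2 + 6 + 15 + 2 + 10 = 48.
The next one must give 16 of some type, so 48 + 1 = 49.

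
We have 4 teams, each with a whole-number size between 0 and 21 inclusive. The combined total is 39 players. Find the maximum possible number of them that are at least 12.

With k values at 12 or above and the rest at least 0, the sum is at least 0 + 12k.
Since the sum is 39, we need 12k ≤ 39, i.e. k ≤ 3.
k = 3 is achieved by 3 values at 12 and 1 at 0, total 36; add 3 to one value (staying below 12) to reach 39.

3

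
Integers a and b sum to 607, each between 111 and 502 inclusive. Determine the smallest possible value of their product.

Since a + b is fixed, pushing one of them to its bound minimizes the product.
At the endpoint a = 111, b = 607 − 111 = 496, so ab = 111 × 496 = 55056.

55056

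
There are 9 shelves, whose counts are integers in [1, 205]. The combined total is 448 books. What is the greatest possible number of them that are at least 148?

2

With k values at 148 or above and the rest at least 1, the sum is at least 9 + 147k.
Since the sum is 448, we need 147k ≤ 439, i.e. k ≤ 2.
k = 2 is achieved by 2 values at 148 and 7 at 1, total 303; add 145 to one value (staying below 148) to reach 448.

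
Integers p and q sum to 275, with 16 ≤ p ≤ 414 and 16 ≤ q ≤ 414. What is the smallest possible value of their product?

4144

Since p + q is fixed, pushing one of them to its bound minimizes the product.
The extreme feasible split is p = 16, q = 259, giving pq = 4144.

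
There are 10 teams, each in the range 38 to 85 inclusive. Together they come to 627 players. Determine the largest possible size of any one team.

Maximizing one value means minimizing the remaining 9.
The other 9 contribute at least 9 × 38 = 342, leaving at most 627 − 342 = 285.
But each team is capped at 85, so the maximum is 85.
Achievable: one at 85 and the other 9 totalling 542, which fits since 9 × 38 ≤ 542 ≤ 9 × 85.

85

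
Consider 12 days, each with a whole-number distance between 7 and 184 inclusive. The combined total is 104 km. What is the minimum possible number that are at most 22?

11

If only k of them are at most 22, the other 12 − k are at least 23, so the total is at least (12 − k)·23 + k·7.
This is ≤ 104, so (12 − k)·23 + 7k ≤ 104, which gives k ≥ 11.
Exactly 11 works: 11 values at 7 and 1 at 23 total 100; raise one of the low values by 4 (still ≤ 22) to hit 104.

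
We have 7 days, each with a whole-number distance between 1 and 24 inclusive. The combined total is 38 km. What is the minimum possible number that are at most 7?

3

Each value above 7 is at least 8, contributing at least 8 − 1 = 7 above the floor 1.
The sum exceeds the floor total 7 by 31, so at most ⌊31/7⌋ = 4 exceed 7, and at least 3 are ≤ 7.
Exactly 3 works: 3 values at 1 and 4 at 8 total 35; raise one of the low values by 3 (still ≤ 7) to hit 38.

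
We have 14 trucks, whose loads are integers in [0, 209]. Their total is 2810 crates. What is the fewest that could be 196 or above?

If only k of them are at least 196, the other 14 − k are at most 195, so the total is at most k·209 + (14 − k)·195.
This must reach 2810, so k·209 + (14 − k)·195 ≥ 2810, giving k ≥ 6.
Exactly 6 works: 6 values at 209 and 8 at 195 total 2814; lower one of the high values by 4 (still ≥ 196) to hit 2810.

6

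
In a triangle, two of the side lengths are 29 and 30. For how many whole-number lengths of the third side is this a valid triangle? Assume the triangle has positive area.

57

The triangle inequality gives |29 − 30| < c < 29 + 30, i.e. 1 < c < 59.
So c can be any integer from 2 to 58: 57 values.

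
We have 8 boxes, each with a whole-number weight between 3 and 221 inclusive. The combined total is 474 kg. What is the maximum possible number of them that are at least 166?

2

If k of the values are ≥ 166, the total is ≥ 166k + 3(8 − k).
Setting 166k + 3(8 − k) ≤ 474 gives 163k ≤ 450, so k ≤ 2.
k = 2 is achieved by 2 values at 166 and 6 at 3, total 350; add 124 to one value (staying below 166) to reach 474.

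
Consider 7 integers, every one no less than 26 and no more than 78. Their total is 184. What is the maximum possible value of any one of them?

28

Maximizing one value means minimizing the remaining 6.
The other 6 contribute at least 6 × 26 = 156, leaving at most 184 − 156 = 28.
Since 28 ≤ 78, this is achievable: one at 28 and 6 at 26.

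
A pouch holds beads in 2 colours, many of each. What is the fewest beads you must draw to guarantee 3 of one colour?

In the worst case you draw 2 of each of the 2 colours: 2 × 2 = 4.
One more forces 3 of some colour, so 4 + 1 = 5.

5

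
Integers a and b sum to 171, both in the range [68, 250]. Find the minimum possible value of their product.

7004

Since a + b is fixed, pushing one of them to its bound minimizes the product.
The extreme feasible split is a = 68, b = 103, giving ab = 7004.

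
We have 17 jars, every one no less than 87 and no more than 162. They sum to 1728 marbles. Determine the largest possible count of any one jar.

To make one jar as large as possible, make the other 16 as small as possible.
The other 16 contribute at least 16 × 87 = 1392, leaving at most 1728 − 1392 = 336.
But each jar is capped at 162, so the maximum is 162.
Achievable: one at 162 and the other 16 totalling 1566, which fits since 16 × 87 ≤ 1566 ≤ 16 × 162.

162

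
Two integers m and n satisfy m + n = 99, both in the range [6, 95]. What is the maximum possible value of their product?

2450

With m + n fixed, mn peaks when the two are closest together.
Taking m = 49 and n = 50 (both in [6, 95]) gives mn = 2450.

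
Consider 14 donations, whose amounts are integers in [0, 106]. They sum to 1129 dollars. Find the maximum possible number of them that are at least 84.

13

Suppose k of them are at least 84. Those contribute at least 84 each and the other 14 − k at least 0 each.
So the total is at least 84k + 0(14 − k) = 0 + 84k. This must be ≤ 1129, giving k ≤ 13.
k = 13 is achieved by 13 values at 84 and 1 at 0, total 1092; add 37 to one value (staying below 84) to reach 1129.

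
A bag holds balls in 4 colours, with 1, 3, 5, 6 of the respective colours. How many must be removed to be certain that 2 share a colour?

In the worst case you take as many as possible of each colour without reaching 2: 1 + 1 + 1 + 1 = 4.
The next one must give 2 of some colour, so 4 + 1 = 5.

5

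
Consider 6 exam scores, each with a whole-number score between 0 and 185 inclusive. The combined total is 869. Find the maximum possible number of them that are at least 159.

Suppose k of them are at least 159. Those contribute at least 159 each and the other 6 − k at least 0 each.
So the total is at least 159k + 0(6 − k) = 0 + 159k. This must be ≤ 869, giving k ≤ 5.
k = 5 is achieved by 5 values at 159 and 1 at 0, total 795; add 74 to one value (staying below 159) to reach 869.

5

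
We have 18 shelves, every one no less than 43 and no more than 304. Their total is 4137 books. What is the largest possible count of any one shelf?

304

To make one shelf as large as possible, make the other 17 as small as possible.
The other 17 contribute at least 17 × 43 = 731, leaving at most 4137 − 731 = 3406.
But each shelf is capped at 304, so the maximum is 304.
Achievable: one at 304 and the other 17 totalling 3833, which fits since 17 × 43 ≤ 3833 ≤ 17 × 304.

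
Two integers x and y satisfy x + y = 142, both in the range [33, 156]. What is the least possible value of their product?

Since x + y is fixed, pushing one of them to its bound minimizes the product.
The extreme feasible split is x = 33, y = 109, giving xy = 3597.

3597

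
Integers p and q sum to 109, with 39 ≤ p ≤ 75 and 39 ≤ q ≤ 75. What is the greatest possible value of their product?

With p + q fixed, pq peaks when the two are closest together.
Taking p = 54 and q = 55 (both in [39, 75]) gives pq = 2970.

2970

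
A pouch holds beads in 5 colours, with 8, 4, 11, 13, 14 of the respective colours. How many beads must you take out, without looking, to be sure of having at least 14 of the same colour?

In the worst case you take as many as possible of each colour without reaching 14: 8 + 4 + 11 + 13 + 13 = 49.
The next one must give 14 of some colour, so 49 + 1 = 50.

50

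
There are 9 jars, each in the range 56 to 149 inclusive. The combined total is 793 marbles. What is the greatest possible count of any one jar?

Maximizing one value means minimizing the remaining 8.
The other 8 contribute at least 8 × 56 = 448, leaving at most 793 − 448 = 345.
But each jar is capped at 149, so the maximum is 149.
Achievable: one at 149 and the other 8 totalling 644, which fits since 8 × 56 ≤ 644 ≤ 8 × 149.

149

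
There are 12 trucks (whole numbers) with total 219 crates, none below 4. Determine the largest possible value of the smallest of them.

If every one of the 12 were at least 19, the total would be at least 12 × 19 = 228 > 219.
Equality holds with 9 values of 18 and 3 values of 19.

18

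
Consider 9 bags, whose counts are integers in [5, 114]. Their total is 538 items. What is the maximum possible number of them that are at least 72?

With k values at 72 or above and the rest at least 5, the sum is at least 45 + 67k.
Since the sum is 538, we need 67k ≤ 493, i.e. k ≤ 7.
k = 7 is achieved by 7 values at 72 and 2 at 5, total 514; add 24 to one value (staying below 72) to reach 538.

7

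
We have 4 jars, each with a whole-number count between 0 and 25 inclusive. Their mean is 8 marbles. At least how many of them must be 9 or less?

1

The total is 4 × 8 = 32.
If only k of them are at most 9, the other 4 − k are at least 10, so the total is at least (4 − k)·10 + k·0.
This is ≤ 32, so (4 − k)·10 + 0k ≤ 32, which gives k ≥ 1.
Exactly 1 works: 1 value at 0 and 3 at 10 total 30; raise one of the low values by 2 (still ≤ 9) to hit 32.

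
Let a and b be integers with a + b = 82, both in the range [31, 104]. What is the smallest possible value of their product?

1581

ab = a(82 − a) is concave in a, so over [31, 51] it is minimized at an endpoint.
The extreme feasible split is a = 31, b = 51, giving ab = 1581.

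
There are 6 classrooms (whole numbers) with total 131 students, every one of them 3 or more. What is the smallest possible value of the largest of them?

Some value must be at least ⌈131/6⌉ = 22, since 6 × 21 = 126 < 131.
Equality holds with 5 values of 22 and 1 value of 21.

22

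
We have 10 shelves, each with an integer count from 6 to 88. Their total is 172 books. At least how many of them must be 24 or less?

5

If only k of them are at most 24, the other 10 − k are at least 25, so the total is at least (10 − k)·25 + k·6.
This is ≤ 172, so (10 − k)·25 + 6k ≤ 172, which gives k ≥ 5.
Exactly 5 works: 5 values at 6 and 5 at 25 total 155; raise one of the low values by 17 (still ≤ 24) to hit 172.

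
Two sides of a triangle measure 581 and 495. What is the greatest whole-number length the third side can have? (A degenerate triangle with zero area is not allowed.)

The third side must be less than 581 + 495 = 1076.
The largest integer below 1076 is 1075.

1075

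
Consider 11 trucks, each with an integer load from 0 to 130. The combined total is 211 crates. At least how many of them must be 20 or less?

Let j be the number exceeding 20. Then the total is ≥ 21·j + 0·(11 − j) = 0 + 21j.
So 21j ≤ 211 and j ≤ 10; hence at least 11 − 10 = 1 are ≤ 20.
Exactly 1 works: 1 value at 0 and 10 at 21 total 210; raise one of the low values by 1 (still ≤ 20) to hit 211.

1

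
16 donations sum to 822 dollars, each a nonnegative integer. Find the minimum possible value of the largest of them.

The 16 values sum to 822, so their maximum is at least ⌈822/16⌉ = 52.
Equality holds with 6 values of 52 and 10 values of 51.

52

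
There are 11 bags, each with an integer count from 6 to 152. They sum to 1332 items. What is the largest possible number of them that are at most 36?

Each value at 36 or below falls at least 152 − 36 = 116 short of the ceiling 152.
The ceiling total is 11 × 152 = 1672, and we need 1332, so at most ⌊(1672 − 1332)/116⌋ = 2 can be that low.
k = 2 is achieved by 2 values at 36 and 9 at 152, total 1440; lower one of the 152's by 108 (still > 36) to reach 1332.

2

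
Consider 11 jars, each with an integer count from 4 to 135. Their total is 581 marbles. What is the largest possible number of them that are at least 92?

If k of the values are ≥ 92, the total is ≥ 92k + 4(11 − k).
Setting 92k + 4(11 − k) ≤ 581 gives 88k ≤ 537, so k ≤ 6.
k = 6 is achieved by 6 values at 92 and 5 at 4, total 572; add 9 to one value (staying below 92) to reach 581.

6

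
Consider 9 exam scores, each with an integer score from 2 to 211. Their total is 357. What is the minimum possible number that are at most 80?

5

If only k of them are at most 80, the other 9 − k are at least 81, so the total is at least (9 − k)·81 + k·2.
This is ≤ 357, so (9 − k)·81 + 2k ≤ 357, which gives k ≥ 5.
Exactly 5 works: 5 values at 2 and 4 at 81 total 334; raise one of the low values by 23 (still ≤ 80) to hit 357.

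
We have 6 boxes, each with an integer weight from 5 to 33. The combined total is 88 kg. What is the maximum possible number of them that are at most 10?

4

Each value at 10 or below falls at least 33 − 10 = 23 short of the ceiling 33.
The ceiling total is 6 × 33 = 198, and we need 88, so at most ⌊(198 − 88)/23⌋ = 4 can be that low.
k = 4 is achieved by 4 values at 10 and 2 at 33, total 106; lower one of the 33's by 18 (still > 10) to reach 88.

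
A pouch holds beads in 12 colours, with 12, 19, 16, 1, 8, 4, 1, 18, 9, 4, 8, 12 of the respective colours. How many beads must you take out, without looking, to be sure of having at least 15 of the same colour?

102

In the worst case you take as many as possible of each colour without reaching 15: 12 + 14 + 14 + 1 + 8 + 4 + 1 + 14 + 9 + 4 + 8 + 12 = 101.
The next one must give 15 of some colour, so 101 + 1 = 102.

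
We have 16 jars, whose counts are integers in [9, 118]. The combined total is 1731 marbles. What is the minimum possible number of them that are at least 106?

If only k of them are at least 106, the other 16 − k are at most 105, so the total is at most k·118 + (16 − k)·105.
This must reach 1731, so k·118 + (16 − k)·105 ≥ 1731, giving k ≥ 4.
Exactly 4 works: 4 values at 118 and 12 at 105 total 1732; lower one of the high values by 1 (still ≥ 106) to hit 1731.

4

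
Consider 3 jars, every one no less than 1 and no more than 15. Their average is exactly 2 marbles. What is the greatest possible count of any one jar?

Maximizing one value means minimizing the remaining 2.
The total is 3 × 2 = 6.
The other 2 contribute at least 2 × 1 = 2, leaving at most 6 − 2 = 4.
Since 4 ≤ 15, this is achievable: one at 4 and 2 at 1.

4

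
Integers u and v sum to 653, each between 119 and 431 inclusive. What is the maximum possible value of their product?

With u + v fixed, uv peaks when the two are closest together.
Taking u = 326 and v = 327 (both in [119, 431]) gives uv = 106602.

106602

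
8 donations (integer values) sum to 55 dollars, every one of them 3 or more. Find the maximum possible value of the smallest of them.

6

If every one of the 8 were at least 7, the total would be at least 8 × 7 = 56 > 55.
Achievable: 1 of them at 6 and 7 at 7 total 55.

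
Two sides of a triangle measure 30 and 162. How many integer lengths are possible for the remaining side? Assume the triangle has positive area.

59

The triangle inequality gives |30 − 162| < c < 30 + 162, i.e. 132 < c < 192.
So c can be any integer from 133 to 191: 59 values.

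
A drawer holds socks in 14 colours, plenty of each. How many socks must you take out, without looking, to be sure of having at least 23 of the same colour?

In the worst case you draw 22 of each of the 14 colours: 14 × 22 = 308.
One more forces 23 of some colour, so 308 + 1 = 309.

309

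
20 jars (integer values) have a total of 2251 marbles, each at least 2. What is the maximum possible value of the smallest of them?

The average is 2251/20 < 113, so some value is ≤ 112.
Achievable: 9 of them at 112 and 11 at 113 total 2251.

112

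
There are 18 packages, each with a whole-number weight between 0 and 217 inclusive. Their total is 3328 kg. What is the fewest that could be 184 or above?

1

If only k of them are at least 184, the other 18 − k are at most 183, so the total is at most k·217 + (18 − k)·183.
This must reach 3328, so k·217 + (18 − k)·183 ≥ 3328, giving k ≥ 1.
Exactly 1 works: 1 value at 217 and 17 at 183 total 3328.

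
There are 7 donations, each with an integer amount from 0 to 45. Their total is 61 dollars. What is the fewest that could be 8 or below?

1

Each value above 8 is at least 9, contributing at least 9 − 0 = 9 above the floor 0.
The sum exceeds the floor total 0 by 61, so at most ⌊61/9⌋ = 6 exceed 8, and at least 1 are ≤ 8.
Exactly 1 works: 1 value at 0 and 6 at 9 total 54; raise one of the low values by 7 (still ≤ 8) to hit 61.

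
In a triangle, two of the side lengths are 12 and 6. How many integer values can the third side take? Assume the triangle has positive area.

11

The triangle inequality gives |12 − 6| < c < 12 + 6, i.e. 6 < c < 18.
So c can be any integer from 7 to 17: 11 values.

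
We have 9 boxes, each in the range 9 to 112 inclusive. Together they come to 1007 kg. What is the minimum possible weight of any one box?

111

To make one box as small as possible, make the other 8 as large as possible.
The other 8 contribute at most 8 × 112 = 896, leaving at least 1007 − 896 = 111.
Since 111 ≥ 9, this is achievable: one at 111 and 8 at 112.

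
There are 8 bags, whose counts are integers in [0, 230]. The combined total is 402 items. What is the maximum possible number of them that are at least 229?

1

Suppose k of them are at least 229. Those contribute at least 229 each and the other 8 − k at least 0 each.
So the total is at least 229k + 0(8 − k) = 0 + 229k. This must be ≤ 402, giving k ≤ 1.
k = 1 is achieved by 1 value at 229 and 7 at 0, total 229; add 173 to one value (staying below 229) to reach 402.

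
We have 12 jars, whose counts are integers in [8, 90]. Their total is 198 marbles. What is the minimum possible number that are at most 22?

If only k of them are at most 22, the other 12 − k are at least 23, so the total is at least (12 − k)·23 + k·8.
This is ≤ 198, so (12 − k)·23 + 8k ≤ 198, which gives k ≥ 6.
Exactly 6 works: 6 values at 8 and 6 at 23 total 186; raise one of the low values by 12 (still ≤ 22) to hit 198.

6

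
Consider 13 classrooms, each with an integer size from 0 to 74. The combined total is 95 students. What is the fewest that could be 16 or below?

8

Let j be the number exceeding 16. Then the total is ≥ 17·j + 0·(13 − j) = 0 + 17j.
So 17j ≤ 95 and j ≤ 5; hence at least 13 − 5 = 8 are ≤ 16.
Exactly 8 works: 8 values at 0 and 5 at 17 total 85; raise one of the low values by 10 (still ≤ 16) to hit 95.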